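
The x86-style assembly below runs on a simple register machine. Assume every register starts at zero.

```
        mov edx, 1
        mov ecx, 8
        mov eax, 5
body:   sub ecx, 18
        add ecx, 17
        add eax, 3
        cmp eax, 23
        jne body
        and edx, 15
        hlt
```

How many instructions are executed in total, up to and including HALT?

mov edx, 1 → edx=1
mov ecx, 8 → ecx=8
mov eax, 5 → eax=5
sub ecx, 18 → ecx=8-18=-10
add ecx, 17 → ecx=(-10)+17=7
add eax, 3 → eax=5+3=8
cmp eax, 23  (cmp 8,23)
jne body: taken
sub ecx, 18 → ecx=7-18=-11
add ecx, 17 → ecx=(-11)+17=6
add eax, 3 → eax=8+3=11
cmp eax, 23  (cmp 11,23)
jne body: taken
sub ecx, 18 → ecx=6-18=-12
add ecx, 17 → ecx=(-12)+17=5
add eax, 3 → eax=11+3=14
cmp eax, 23  (cmp 14,23)
jne body: taken
sub ecx, 18 → ecx=5-18=-13
add ecx, 17 → ecx=(-13)+17=4
add eax, 3 → eax=14+3=17
cmp eax, 23  (cmp 17,23)
jne body: taken
sub ecx, 18 → ecx=4-18=-14
add ecx, 17 → ecx=(-14)+17=3
add eax, 3 → eax=17+3=20
cmp eax, 23  (cmp 20,23)
jne body: taken
sub ecx, 18 → ecx=3-18=-15
add ecx, 17 → ecx=(-15)+17=2
add eax, 3 → eax=20+3=23
cmp eax, 23  (cmp 23,23)
jne body: not taken
and edx, 15 → edx=1&15=1
halt.
Total executed instructions: 35.

35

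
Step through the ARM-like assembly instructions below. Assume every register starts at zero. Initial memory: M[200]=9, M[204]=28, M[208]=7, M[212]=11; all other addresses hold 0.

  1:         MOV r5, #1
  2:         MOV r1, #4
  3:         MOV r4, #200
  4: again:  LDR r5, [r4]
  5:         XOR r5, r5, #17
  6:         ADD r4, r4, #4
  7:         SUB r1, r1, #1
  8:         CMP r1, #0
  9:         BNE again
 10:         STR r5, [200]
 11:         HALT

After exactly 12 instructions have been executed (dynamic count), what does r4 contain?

208

r5=1
r1=4
r4=200
r5=M[200]=9
r5=9^17=24
r4=200+4=204
r1=4-1=3
CMP r1, #0  (cmp 3,0)
BNE again: taken
r5=M[204]=28
r5=28^17=13
r4=204+4=208
After step 12: r4 = 208.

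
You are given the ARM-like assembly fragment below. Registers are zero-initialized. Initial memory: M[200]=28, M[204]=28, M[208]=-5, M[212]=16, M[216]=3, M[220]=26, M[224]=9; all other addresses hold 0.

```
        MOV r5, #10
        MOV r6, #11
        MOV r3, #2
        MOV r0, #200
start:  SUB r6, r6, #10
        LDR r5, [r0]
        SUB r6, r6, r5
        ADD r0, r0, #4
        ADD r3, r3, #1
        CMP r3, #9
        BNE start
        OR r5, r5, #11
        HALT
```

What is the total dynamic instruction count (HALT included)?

55

r5=10
r6=11
r3=2
r0=200
r6=11-10=1
r5=M[200]=28
r6=1-28=-27
r0=200+4=204
r3=2+1=3
CMP r3, #9  (cmp 3,9)
BNE start: taken
r6=(-27)-10=-37
r5=M[204]=28
r6=(-37)-28=-65
r0=204+4=208
r3=3+1=4
CMP r3, #9  (cmp 4,9)
BNE start: taken
r6=(-65)-10=-75
r5=M[208]=-5
r6=(-75)-(-5)=-70
r0=208+4=212
r3=4+1=5
CMP r3, #9  (cmp 5,9)
BNE start: taken
r6=(-70)-10=-80
r5=M[212]=16
r6=(-80)-16=-96
r0=212+4=216
r3=5+1=6
CMP r3, #9  (cmp 6,9)
BNE start: taken
r6=(-96)-10=-106
r5=M[216]=3
r6=(-106)-3=-109
r0=216+4=220
r3=6+1=7
CMP r3, #9  (cmp 7,9)
BNE start: taken
r6=(-109)-10=-119
r5=M[220]=26
r6=(-119)-26=-145
r0=220+4=224
r3=7+1=8
CMP r3, #9  (cmp 8,9)
BNE start: taken
r6=(-145)-10=-155
r5=M[224]=9
r6=(-155)-9=-164
r0=224+4=228
r3=8+1=9
CMP r3, #9  (cmp 9,9)
BNE start: not taken
r5=9|11=11
halt.
Total executed instructions: 55.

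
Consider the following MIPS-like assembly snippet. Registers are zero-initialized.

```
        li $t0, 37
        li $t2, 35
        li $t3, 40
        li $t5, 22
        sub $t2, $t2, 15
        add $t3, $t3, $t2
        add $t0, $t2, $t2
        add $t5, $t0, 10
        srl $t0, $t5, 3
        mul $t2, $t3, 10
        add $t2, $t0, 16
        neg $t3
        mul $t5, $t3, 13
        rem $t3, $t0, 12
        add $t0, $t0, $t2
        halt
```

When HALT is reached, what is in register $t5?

-780

after li $t0, 37: $t0=37
after li $t2, 35: $t2=35
after li $t3, 40: $t3=40
after li $t5, 22: $t5=22
after sub $t2, $t2, 15: $t2=35-15=20
after add $t3, $t3, $t2: $t3=40+20=60
after add $t0, $t2, $t2: $t0=20+20=40
after add $t5, $t0, 10: $t5=40+10=50
after srl $t0, $t5, 3: $t0=50>>3=6
after mul $t2, $t3, 10: $t2=60*10=600
after add $t2, $t0, 16: $t2=6+16=22
after neg $t3: $t3=-(60)=-60
after mul $t5, $t3, 13: $t5=(-60)*13=-780
after rem $t3, $t0, 12: $t3=6%12=6
after add $t0, $t0, $t2: $t0=6+22=28
halt.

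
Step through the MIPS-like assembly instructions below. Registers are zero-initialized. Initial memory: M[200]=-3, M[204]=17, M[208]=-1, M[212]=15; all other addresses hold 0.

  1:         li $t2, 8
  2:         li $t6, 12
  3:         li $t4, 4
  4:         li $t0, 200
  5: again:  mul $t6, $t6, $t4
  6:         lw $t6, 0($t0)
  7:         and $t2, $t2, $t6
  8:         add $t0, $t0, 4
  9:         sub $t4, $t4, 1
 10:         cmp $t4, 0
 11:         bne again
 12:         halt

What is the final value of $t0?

216

$t2=8
$t6=12
$t4=4
$t0=200
$t6=12*4=48
$t6=M[200]=-3
$t2=8&(-3)=8
$t0=200+4=204
$t4=4-1=3
cmp $t4, 0  (cmp 3,0)
bne again: taken
$t6=(-3)*3=-9
$t6=M[204]=17
$t2=8&17=0
$t0=204+4=208
$t4=3-1=2
cmp $t4, 0  (cmp 2,0)
bne again: taken
$t6=17*2=34
$t6=M[208]=-1
$t2=0&(-1)=0
$t0=208+4=212
$t4=2-1=1
cmp $t4, 0  (cmp 1,0)
bne again: taken
$t6=(-1)*1=-1
$t6=M[212]=15
$t2=0&15=0
$t0=212+4=216
$t4=1-1=0
cmp $t4, 0  (cmp 0,0)
bne again: not taken
halt.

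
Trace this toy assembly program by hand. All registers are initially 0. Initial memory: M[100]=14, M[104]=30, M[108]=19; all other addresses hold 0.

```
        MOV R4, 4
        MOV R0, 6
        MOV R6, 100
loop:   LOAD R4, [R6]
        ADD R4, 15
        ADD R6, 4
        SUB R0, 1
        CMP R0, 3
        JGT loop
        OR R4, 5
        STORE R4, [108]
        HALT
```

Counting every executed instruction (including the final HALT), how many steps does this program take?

24

after MOV R4, 4: R4=4
after MOV R0, 6: R0=6
after MOV R6, 100: R6=100
after LOAD R4, [R6]: R4=M[100]=14
after ADD R4, 15: R4=14+15=29
after ADD R6, 4: R6=100+4=104
after SUB R0, 1: R0=6-1=5
CMP R0, 3  (cmp 5,3)
JGT loop: taken
after LOAD R4, [R6]: R4=M[104]=30
after ADD R4, 15: R4=30+15=45
after ADD R6, 4: R6=104+4=108
after SUB R0, 1: R0=5-1=4
CMP R0, 3  (cmp 4,3)
JGT loop: taken
after LOAD R4, [R6]: R4=M[108]=19
after ADD R4, 15: R4=19+15=34
after ADD R6, 4: R6=108+4=112
after SUB R0, 1: R0=4-1=3
CMP R0, 3  (cmp 3,3)
JGT loop: not taken
after OR R4, 5: R4=34|5=39
STORE R4, [108] → M[108]=39
halt.
Total executed instructions: 24.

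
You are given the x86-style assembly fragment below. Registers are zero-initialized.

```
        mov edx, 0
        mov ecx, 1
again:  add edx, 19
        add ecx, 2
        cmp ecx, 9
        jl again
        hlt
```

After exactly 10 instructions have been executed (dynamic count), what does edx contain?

edx=0
ecx=1
edx=0+19=19
ecx=1+2=3
cmp ecx, 9  (cmp 3,9)
jl again: taken
edx=19+19=38
ecx=3+2=5
cmp ecx, 9  (cmp 5,9)
jl again: taken
After step 10: edx = 38.

38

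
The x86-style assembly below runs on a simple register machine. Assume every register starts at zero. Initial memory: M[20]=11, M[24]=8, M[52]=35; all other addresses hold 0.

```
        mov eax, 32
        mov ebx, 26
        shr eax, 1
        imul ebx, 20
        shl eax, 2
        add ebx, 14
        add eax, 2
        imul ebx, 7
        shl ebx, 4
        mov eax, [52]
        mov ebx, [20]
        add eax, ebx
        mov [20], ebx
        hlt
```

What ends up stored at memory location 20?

11

eax=32
ebx=26
eax=32>>1=16
ebx=26*20=520
eax=16<<2=64
ebx=520+14=534
eax=64+2=66
ebx=534*7=3738
ebx=3738<<4=59808
eax=M[52]=35
ebx=M[20]=11
eax=35+11=46
mov [20], ebx → M[20]=11
halt.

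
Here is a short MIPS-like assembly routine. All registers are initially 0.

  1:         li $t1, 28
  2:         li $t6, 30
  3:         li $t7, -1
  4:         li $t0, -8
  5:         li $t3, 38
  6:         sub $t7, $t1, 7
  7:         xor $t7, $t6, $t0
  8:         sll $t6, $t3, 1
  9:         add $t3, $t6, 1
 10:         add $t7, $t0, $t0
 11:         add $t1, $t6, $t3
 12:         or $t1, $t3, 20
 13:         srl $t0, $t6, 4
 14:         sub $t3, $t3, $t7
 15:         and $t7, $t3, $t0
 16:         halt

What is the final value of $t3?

93

li $t1, 28 → $t1=28
li $t6, 30 → $t6=30
li $t7, -1 → $t7=-1
li $t0, -8 → $t0=-8
li $t3, 38 → $t3=38
sub $t7, $t1, 7 → $t7=28-7=21
xor $t7, $t6, $t0 → $t7=30^(-8)=-26
sll $t6, $t3, 1 → $t6=38<<1=76
add $t3, $t6, 1 → $t3=76+1=77
add $t7, $t0, $t0 → $t7=(-8)+(-8)=-16
add $t1, $t6, $t3 → $t1=76+77=153
or $t1, $t3, 20 → $t1=77|20=93
srl $t0, $t6, 4 → $t0=76>>4=4
sub $t3, $t3, $t7 → $t3=77-(-16)=93
and $t7, $t3, $t0 → $t7=93&4=4
halt.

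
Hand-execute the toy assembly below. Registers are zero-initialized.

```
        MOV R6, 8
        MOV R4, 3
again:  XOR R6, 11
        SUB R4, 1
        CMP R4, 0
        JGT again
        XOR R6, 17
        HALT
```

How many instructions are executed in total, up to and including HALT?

16

after MOV R6, 8: R6=8
after MOV R4, 3: R4=3
after XOR R6, 11: R6=8^11=3
after SUB R4, 1: R4=3-1=2
CMP R4, 0  (cmp 2,0)
JGT again: taken
after XOR R6, 11: R6=3^11=8
after SUB R4, 1: R4=2-1=1
CMP R4, 0  (cmp 1,0)
JGT again: taken
after XOR R6, 11: R6=8^11=3
after SUB R4, 1: R4=1-1=0
CMP R4, 0  (cmp 0,0)
JGT again: not taken
after XOR R6, 17: R6=3^17=18
halt.
Total executed instructions: 16.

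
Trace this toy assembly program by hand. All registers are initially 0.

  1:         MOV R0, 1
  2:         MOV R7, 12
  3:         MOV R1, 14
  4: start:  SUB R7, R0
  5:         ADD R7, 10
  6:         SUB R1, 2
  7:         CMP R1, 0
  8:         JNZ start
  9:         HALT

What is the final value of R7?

75

after MOV R0, 1: R0=1
after MOV R7, 12: R7=12
after MOV R1, 14: R1=14
after SUB R7, R0: R7=12-1=11
after ADD R7, 10: R7=11+10=21
after SUB R1, 2: R1=14-2=12
CMP R1, 0  (cmp 12,0)
JNZ start: taken
after SUB R7, R0: R7=21-1=20
after ADD R7, 10: R7=20+10=30
after SUB R1, 2: R1=12-2=10
CMP R1, 0  (cmp 10,0)
JNZ start: taken
after SUB R7, R0: R7=30-1=29
after ADD R7, 10: R7=29+10=39
after SUB R1, 2: R1=10-2=8
CMP R1, 0  (cmp 8,0)
JNZ start: taken
after SUB R7, R0: R7=39-1=38
after ADD R7, 10: R7=38+10=48
after SUB R1, 2: R1=8-2=6
CMP R1, 0  (cmp 6,0)
JNZ start: taken
after SUB R7, R0: R7=48-1=47
after ADD R7, 10: R7=47+10=57
after SUB R1, 2: R1=6-2=4
CMP R1, 0  (cmp 4,0)
JNZ start: taken
after SUB R7, R0: R7=57-1=56
after ADD R7, 10: R7=56+10=66
after SUB R1, 2: R1=4-2=2
CMP R1, 0  (cmp 2,0)
JNZ start: taken
after SUB R7, R0: R7=66-1=65
after ADD R7, 10: R7=65+10=75
after SUB R1, 2: R1=2-2=0
CMP R1, 0  (cmp 0,0)
JNZ start: not taken
halt.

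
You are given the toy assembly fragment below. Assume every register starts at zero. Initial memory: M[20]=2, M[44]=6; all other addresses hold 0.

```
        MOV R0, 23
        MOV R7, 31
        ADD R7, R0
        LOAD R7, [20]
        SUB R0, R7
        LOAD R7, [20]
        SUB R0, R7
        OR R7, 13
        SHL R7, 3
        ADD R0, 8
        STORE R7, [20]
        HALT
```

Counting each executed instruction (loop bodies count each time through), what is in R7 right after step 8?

MOV R0, 23 → R0=23
MOV R7, 31 → R7=31
ADD R7, R0 → R7=31+23=54
LOAD R7, [20] → R7=M[20]=2
SUB R0, R7 → R0=23-2=21
LOAD R7, [20] → R7=M[20]=2
SUB R0, R7 → R0=21-2=19
OR R7, 13 → R7=2|13=15
After step 8: R7 = 15.

15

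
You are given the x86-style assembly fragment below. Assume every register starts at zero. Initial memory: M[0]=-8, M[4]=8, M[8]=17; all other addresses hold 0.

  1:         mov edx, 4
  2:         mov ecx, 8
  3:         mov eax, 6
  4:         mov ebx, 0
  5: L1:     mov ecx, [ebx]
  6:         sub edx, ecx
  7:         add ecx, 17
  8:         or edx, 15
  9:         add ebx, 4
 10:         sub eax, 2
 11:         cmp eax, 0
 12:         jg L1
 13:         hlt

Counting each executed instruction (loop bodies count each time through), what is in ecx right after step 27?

after mov edx, 4: edx=4
after mov ecx, 8: ecx=8
after mov eax, 6: eax=6
after mov ebx, 0: ebx=0
after mov ecx, [ebx]: ecx=M[0]=-8
after sub edx, ecx: edx=4-(-8)=12
after add ecx, 17: ecx=(-8)+17=9
after or edx, 15: edx=12|15=15
after add ebx, 4: ebx=0+4=4
after sub eax, 2: eax=6-2=4
cmp eax, 0  (cmp 4,0)
jg L1: taken
after mov ecx, [ebx]: ecx=M[4]=8
after sub edx, ecx: edx=15-8=7
after add ecx, 17: ecx=8+17=25
after or edx, 15: edx=7|15=15
after add ebx, 4: ebx=4+4=8
after sub eax, 2: eax=4-2=2
cmp eax, 0  (cmp 2,0)
jg L1: taken
after mov ecx, [ebx]: ecx=M[8]=17
after sub edx, ecx: edx=15-17=-2
after add ecx, 17: ecx=17+17=34
after or edx, 15: edx=(-2)|15=-1
after add ebx, 4: ebx=8+4=12
after sub eax, 2: eax=2-2=0
cmp eax, 0  (cmp 0,0)
After step 27: ecx = 34.

34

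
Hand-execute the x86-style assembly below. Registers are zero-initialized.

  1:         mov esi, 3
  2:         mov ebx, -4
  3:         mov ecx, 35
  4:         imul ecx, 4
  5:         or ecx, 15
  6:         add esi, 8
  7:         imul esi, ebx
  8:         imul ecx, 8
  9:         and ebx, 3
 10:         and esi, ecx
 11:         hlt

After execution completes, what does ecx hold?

after mov esi, 3: esi=3
after mov ebx, -4: ebx=-4
after mov ecx, 35: ecx=35
after imul ecx, 4: ecx=35*4=140
after or ecx, 15: ecx=140|15=143
after add esi, 8: esi=3+8=11
after imul esi, ebx: esi=11*(-4)=-44
after imul ecx, 8: ecx=143*8=1144
after and ebx, 3: ebx=(-4)&3=0
after and esi, ecx: esi=(-44)&1144=1104
halt.

1144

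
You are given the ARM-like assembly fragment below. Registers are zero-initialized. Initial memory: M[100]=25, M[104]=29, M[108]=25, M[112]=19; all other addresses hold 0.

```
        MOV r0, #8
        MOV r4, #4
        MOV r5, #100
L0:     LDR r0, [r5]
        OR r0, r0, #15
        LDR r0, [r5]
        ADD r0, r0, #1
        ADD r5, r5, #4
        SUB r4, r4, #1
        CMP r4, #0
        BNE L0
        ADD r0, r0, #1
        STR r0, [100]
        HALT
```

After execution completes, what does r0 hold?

after MOV r0, #8: r0=8
after MOV r4, #4: r4=4
after MOV r5, #100: r5=100
after LDR r0, [r5]: r0=M[100]=25
after OR r0, r0, #15: r0=25|15=31
after LDR r0, [r5]: r0=M[100]=25
after ADD r0, r0, #1: r0=25+1=26
after ADD r5, r5, #4: r5=100+4=104
after SUB r4, r4, #1: r4=4-1=3
CMP r4, #0  (cmp 3,0)
BNE L0: taken
after LDR r0, [r5]: r0=M[104]=29
after OR r0, r0, #15: r0=29|15=31
after LDR r0, [r5]: r0=M[104]=29
after ADD r0, r0, #1: r0=29+1=30
after ADD r5, r5, #4: r5=104+4=108
after SUB r4, r4, #1: r4=3-1=2
CMP r4, #0  (cmp 2,0)
BNE L0: taken
after LDR r0, [r5]: r0=M[108]=25
after OR r0, r0, #15: r0=25|15=31
after LDR r0, [r5]: r0=M[108]=25
after ADD r0, r0, #1: r0=25+1=26
after ADD r5, r5, #4: r5=108+4=112
after SUB r4, r4, #1: r4=2-1=1
CMP r4, #0  (cmp 1,0)
BNE L0: taken
after LDR r0, [r5]: r0=M[112]=19
after OR r0, r0, #15: r0=19|15=31
after LDR r0, [r5]: r0=M[112]=19
after ADD r0, r0, #1: r0=19+1=20
after ADD r5, r5, #4: r5=112+4=116
after SUB r4, r4, #1: r4=1-1=0
CMP r4, #0  (cmp 0,0)
BNE L0: not taken
after ADD r0, r0, #1: r0=20+1=21
STR r0, [100] → M[100]=21
halt.

21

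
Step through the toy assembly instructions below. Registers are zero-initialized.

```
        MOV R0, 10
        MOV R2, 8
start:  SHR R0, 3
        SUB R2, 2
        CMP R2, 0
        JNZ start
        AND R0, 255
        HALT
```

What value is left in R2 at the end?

after MOV R0, 10: R0=10
after MOV R2, 8: R2=8
after SHR R0, 3: R0=10>>3=1
after SUB R2, 2: R2=8-2=6
CMP R2, 0  (cmp 6,0)
JNZ start: taken
after SHR R0, 3: R0=1>>3=0
after SUB R2, 2: R2=6-2=4
CMP R2, 0  (cmp 4,0)
JNZ start: taken
after SHR R0, 3: R0=0>>3=0
after SUB R2, 2: R2=4-2=2
CMP R2, 0  (cmp 2,0)
JNZ start: taken
after SHR R0, 3: R0=0>>3=0
after SUB R2, 2: R2=2-2=0
CMP R2, 0  (cmp 0,0)
JNZ start: not taken
after AND R0, 255: R0=0&255=0
halt.

0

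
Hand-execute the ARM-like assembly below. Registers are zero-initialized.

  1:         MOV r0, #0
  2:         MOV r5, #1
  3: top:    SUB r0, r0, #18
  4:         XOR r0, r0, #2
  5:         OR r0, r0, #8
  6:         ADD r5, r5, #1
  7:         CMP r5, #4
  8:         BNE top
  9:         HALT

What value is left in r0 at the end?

-52

MOV r0, #0 → r0=0
MOV r5, #1 → r5=1
SUB r0, r0, #18 → r0=0-18=-18
XOR r0, r0, #2 → r0=(-18)^2=-20
OR r0, r0, #8 → r0=(-20)|8=-20
ADD r5, r5, #1 → r5=1+1=2
CMP r5, #4  (cmp 2,4)
BNE top: taken
SUB r0, r0, #18 → r0=(-20)-18=-38
XOR r0, r0, #2 → r0=(-38)^2=-40
OR r0, r0, #8 → r0=(-40)|8=-40
ADD r5, r5, #1 → r5=2+1=3
CMP r5, #4  (cmp 3,4)
BNE top: taken
SUB r0, r0, #18 → r0=(-40)-18=-58
XOR r0, r0, #2 → r0=(-58)^2=-60
OR r0, r0, #8 → r0=(-60)|8=-52
ADD r5, r5, #1 → r5=3+1=4
CMP r5, #4  (cmp 4,4)
BNE top: not taken
halt.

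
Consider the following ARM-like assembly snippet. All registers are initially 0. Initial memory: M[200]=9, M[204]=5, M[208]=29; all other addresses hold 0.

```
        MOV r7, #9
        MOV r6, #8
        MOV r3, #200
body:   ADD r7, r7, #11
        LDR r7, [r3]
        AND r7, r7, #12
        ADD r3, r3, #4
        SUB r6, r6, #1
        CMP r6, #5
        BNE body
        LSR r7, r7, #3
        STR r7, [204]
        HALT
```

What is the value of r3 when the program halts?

MOV r7, #9 → r7=9
MOV r6, #8 → r6=8
MOV r3, #200 → r3=200
ADD r7, r7, #11 → r7=9+11=20
LDR r7, [r3] → r7=M[200]=9
AND r7, r7, #12 → r7=9&12=8
ADD r3, r3, #4 → r3=200+4=204
SUB r6, r6, #1 → r6=8-1=7
CMP r6, #5  (cmp 7,5)
BNE body: taken
ADD r7, r7, #11 → r7=8+11=19
LDR r7, [r3] → r7=M[204]=5
AND r7, r7, #12 → r7=5&12=4
ADD r3, r3, #4 → r3=204+4=208
SUB r6, r6, #1 → r6=7-1=6
CMP r6, #5  (cmp 6,5)
BNE body: taken
ADD r7, r7, #11 → r7=4+11=15
LDR r7, [r3] → r7=M[208]=29
AND r7, r7, #12 → r7=29&12=12
ADD r3, r3, #4 → r3=208+4=212
SUB r6, r6, #1 → r6=6-1=5
CMP r6, #5  (cmp 5,5)
BNE body: not taken
LSR r7, r7, #3 → r7=12>>3=1
STR r7, [204] → M[204]=1
halt.

212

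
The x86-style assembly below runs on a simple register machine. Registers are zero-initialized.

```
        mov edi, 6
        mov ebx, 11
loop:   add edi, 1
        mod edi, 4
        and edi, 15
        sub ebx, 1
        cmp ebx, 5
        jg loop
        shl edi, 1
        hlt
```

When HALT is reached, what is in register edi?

edi=6
ebx=11
edi=6+1=7
edi=7%4=3
edi=3&15=3
ebx=11-1=10
cmp ebx, 5  (cmp 10,5)
jg loop: taken
edi=3+1=4
edi=4%4=0
edi=0&15=0
ebx=10-1=9
cmp ebx, 5  (cmp 9,5)
jg loop: taken
edi=0+1=1
edi=1%4=1
edi=1&15=1
ebx=9-1=8
cmp ebx, 5  (cmp 8,5)
jg loop: taken
edi=1+1=2
edi=2%4=2
edi=2&15=2
ebx=8-1=7
cmp ebx, 5  (cmp 7,5)
jg loop: taken
edi=2+1=3
edi=3%4=3
edi=3&15=3
ebx=7-1=6
cmp ebx, 5  (cmp 6,5)
jg loop: taken
edi=3+1=4
edi=4%4=0
edi=0&15=0
ebx=6-1=5
cmp ebx, 5  (cmp 5,5)
jg loop: not taken
edi=0<<1=0
halt.

0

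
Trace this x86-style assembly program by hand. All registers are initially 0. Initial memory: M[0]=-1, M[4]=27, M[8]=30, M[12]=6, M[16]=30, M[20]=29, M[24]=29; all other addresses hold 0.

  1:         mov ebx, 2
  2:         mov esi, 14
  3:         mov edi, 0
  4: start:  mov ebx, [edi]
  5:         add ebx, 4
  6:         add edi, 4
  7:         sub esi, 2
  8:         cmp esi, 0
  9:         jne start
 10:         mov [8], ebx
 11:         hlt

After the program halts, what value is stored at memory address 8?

after mov ebx, 2: ebx=2
after mov esi, 14: esi=14
after mov edi, 0: edi=0
after mov ebx, [edi]: ebx=M[0]=-1
after add ebx, 4: ebx=(-1)+4=3
after add edi, 4: edi=0+4=4
after sub esi, 2: esi=14-2=12
cmp esi, 0  (cmp 12,0)
jne start: taken
after mov ebx, [edi]: ebx=M[4]=27
after add ebx, 4: ebx=27+4=31
after add edi, 4: edi=4+4=8
after sub esi, 2: esi=12-2=10
cmp esi, 0  (cmp 10,0)
jne start: taken
after mov ebx, [edi]: ebx=M[8]=30
after add ebx, 4: ebx=30+4=34
after add edi, 4: edi=8+4=12
after sub esi, 2: esi=10-2=8
cmp esi, 0  (cmp 8,0)
jne start: taken
after mov ebx, [edi]: ebx=M[12]=6
after add ebx, 4: ebx=6+4=10
after add edi, 4: edi=12+4=16
after sub esi, 2: esi=8-2=6
cmp esi, 0  (cmp 6,0)
jne start: taken
after mov ebx, [edi]: ebx=M[16]=30
after add ebx, 4: ebx=30+4=34
after add edi, 4: edi=16+4=20
after sub esi, 2: esi=6-2=4
cmp esi, 0  (cmp 4,0)
jne start: taken
after mov ebx, [edi]: ebx=M[20]=29
after add ebx, 4: ebx=29+4=33
after add edi, 4: edi=20+4=24
after sub esi, 2: esi=4-2=2
cmp esi, 0  (cmp 2,0)
jne start: taken
after mov ebx, [edi]: ebx=M[24]=29
after add ebx, 4: ebx=29+4=33
after add edi, 4: edi=24+4=28
after sub esi, 2: esi=2-2=0
cmp esi, 0  (cmp 0,0)
jne start: not taken
mov [8], ebx → M[8]=33
halt.

33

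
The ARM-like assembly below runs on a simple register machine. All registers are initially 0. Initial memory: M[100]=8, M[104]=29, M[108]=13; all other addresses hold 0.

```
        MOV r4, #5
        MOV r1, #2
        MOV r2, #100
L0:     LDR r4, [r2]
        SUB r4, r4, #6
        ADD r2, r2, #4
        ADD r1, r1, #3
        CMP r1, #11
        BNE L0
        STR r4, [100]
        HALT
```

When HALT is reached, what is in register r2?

112

after MOV r4, #5: r4=5
after MOV r1, #2: r1=2
after MOV r2, #100: r2=100
after LDR r4, [r2]: r4=M[100]=8
after SUB r4, r4, #6: r4=8-6=2
after ADD r2, r2, #4: r2=100+4=104
after ADD r1, r1, #3: r1=2+3=5
CMP r1, #11  (cmp 5,11)
BNE L0: taken
after LDR r4, [r2]: r4=M[104]=29
after SUB r4, r4, #6: r4=29-6=23
after ADD r2, r2, #4: r2=104+4=108
after ADD r1, r1, #3: r1=5+3=8
CMP r1, #11  (cmp 8,11)
BNE L0: taken
after LDR r4, [r2]: r4=M[108]=13
after SUB r4, r4, #6: r4=13-6=7
after ADD r2, r2, #4: r2=108+4=112
after ADD r1, r1, #3: r1=8+3=11
CMP r1, #11  (cmp 11,11)
BNE L0: not taken
STR r4, [100] → M[100]=7
halt.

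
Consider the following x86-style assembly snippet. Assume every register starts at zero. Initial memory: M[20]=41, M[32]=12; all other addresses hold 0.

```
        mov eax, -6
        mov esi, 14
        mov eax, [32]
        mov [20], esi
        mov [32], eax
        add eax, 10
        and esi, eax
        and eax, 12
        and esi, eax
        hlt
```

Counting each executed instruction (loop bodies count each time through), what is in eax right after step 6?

22

after mov eax, -6: eax=-6
after mov esi, 14: esi=14
after mov eax, [32]: eax=M[32]=12
mov [20], esi → M[20]=14
mov [32], eax → M[32]=12
after add eax, 10: eax=12+10=22
After step 6: eax = 22.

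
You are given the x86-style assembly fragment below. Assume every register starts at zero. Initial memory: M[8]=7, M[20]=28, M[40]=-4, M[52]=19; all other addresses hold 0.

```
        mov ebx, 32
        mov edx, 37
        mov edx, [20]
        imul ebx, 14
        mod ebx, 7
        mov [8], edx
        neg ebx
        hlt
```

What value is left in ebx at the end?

0

mov ebx, 32 → ebx=32
mov edx, 37 → edx=37
mov edx, [20] → edx=M[20]=28
imul ebx, 14 → ebx=32*14=448
mod ebx, 7 → ebx=448%7=0
mov [8], edx → M[8]=28
neg ebx → ebx=-(0)=0
halt.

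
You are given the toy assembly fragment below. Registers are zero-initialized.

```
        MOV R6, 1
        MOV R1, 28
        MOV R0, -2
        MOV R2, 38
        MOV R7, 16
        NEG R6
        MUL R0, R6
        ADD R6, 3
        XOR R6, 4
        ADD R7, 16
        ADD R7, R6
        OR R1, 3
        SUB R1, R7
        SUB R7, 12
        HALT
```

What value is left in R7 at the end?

MOV R6, 1 → R6=1
MOV R1, 28 → R1=28
MOV R0, -2 → R0=-2
MOV R2, 38 → R2=38
MOV R7, 16 → R7=16
NEG R6 → R6=-(1)=-1
MUL R0, R6 → R0=(-2)*(-1)=2
ADD R6, 3 → R6=(-1)+3=2
XOR R6, 4 → R6=2^4=6
ADD R7, 16 → R7=16+16=32
ADD R7, R6 → R7=32+6=38
OR R1, 3 → R1=28|3=31
SUB R1, R7 → R1=31-38=-7
SUB R7, 12 → R7=38-12=26
halt.

26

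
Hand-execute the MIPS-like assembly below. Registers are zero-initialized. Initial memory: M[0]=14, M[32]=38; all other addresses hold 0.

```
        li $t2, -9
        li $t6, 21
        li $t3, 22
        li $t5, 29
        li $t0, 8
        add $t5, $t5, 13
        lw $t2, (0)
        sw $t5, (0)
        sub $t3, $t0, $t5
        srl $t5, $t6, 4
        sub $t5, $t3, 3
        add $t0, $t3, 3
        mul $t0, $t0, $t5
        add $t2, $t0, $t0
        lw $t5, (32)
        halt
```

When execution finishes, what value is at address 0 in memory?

42

$t2=-9
$t6=21
$t3=22
$t5=29
$t0=8
$t5=29+13=42
$t2=M[0]=14
sw $t5, (0) → M[0]=42
$t3=8-42=-34
$t5=21>>4=1
$t5=(-34)-3=-37
$t0=(-34)+3=-31
$t0=(-31)*(-37)=1147
$t2=1147+1147=2294
$t5=M[32]=38
halt.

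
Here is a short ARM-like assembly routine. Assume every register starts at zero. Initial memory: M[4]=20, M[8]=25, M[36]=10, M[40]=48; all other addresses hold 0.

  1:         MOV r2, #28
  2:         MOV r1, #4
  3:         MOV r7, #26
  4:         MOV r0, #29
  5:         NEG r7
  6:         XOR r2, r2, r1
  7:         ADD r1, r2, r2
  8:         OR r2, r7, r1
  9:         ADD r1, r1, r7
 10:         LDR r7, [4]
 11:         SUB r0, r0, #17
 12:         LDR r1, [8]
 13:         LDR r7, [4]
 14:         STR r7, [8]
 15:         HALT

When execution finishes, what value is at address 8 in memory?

20

after MOV r2, #28: r2=28
after MOV r1, #4: r1=4
after MOV r7, #26: r7=26
after MOV r0, #29: r0=29
after NEG r7: r7=-(26)=-26
after XOR r2, r2, r1: r2=28^4=24
after ADD r1, r2, r2: r1=24+24=48
after OR r2, r7, r1: r2=(-26)|48=-10
after ADD r1, r1, r7: r1=48+(-26)=22
after LDR r7, [4]: r7=M[4]=20
after SUB r0, r0, #17: r0=29-17=12
after LDR r1, [8]: r1=M[8]=25
after LDR r7, [4]: r7=M[4]=20
STR r7, [8] → M[8]=20
halt.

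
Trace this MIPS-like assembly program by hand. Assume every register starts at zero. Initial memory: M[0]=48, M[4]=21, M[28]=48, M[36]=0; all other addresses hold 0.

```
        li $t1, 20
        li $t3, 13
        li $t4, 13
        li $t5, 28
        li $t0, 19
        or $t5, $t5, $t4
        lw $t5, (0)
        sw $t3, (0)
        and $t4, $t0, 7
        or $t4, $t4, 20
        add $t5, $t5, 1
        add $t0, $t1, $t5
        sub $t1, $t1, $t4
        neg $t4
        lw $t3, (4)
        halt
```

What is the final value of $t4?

-23

$t1=20
$t3=13
$t4=13
$t5=28
$t0=19
$t5=28|13=29
$t5=M[0]=48
sw $t3, (0) → M[0]=13
$t4=19&7=3
$t4=3|20=23
$t5=48+1=49
$t0=20+49=69
$t1=20-23=-3
$t4=-(23)=-23
$t3=M[4]=21
halt.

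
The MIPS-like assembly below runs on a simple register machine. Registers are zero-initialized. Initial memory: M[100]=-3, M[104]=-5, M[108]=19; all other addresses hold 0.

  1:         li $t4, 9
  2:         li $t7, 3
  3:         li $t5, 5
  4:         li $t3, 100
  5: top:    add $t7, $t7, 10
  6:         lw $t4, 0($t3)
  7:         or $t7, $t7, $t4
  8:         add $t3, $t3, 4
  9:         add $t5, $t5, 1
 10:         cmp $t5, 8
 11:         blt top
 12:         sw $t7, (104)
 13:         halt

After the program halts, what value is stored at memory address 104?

li $t4, 9 → $t4=9
li $t7, 3 → $t7=3
li $t5, 5 → $t5=5
li $t3, 100 → $t3=100
add $t7, $t7, 10 → $t7=3+10=13
lw $t4, 0($t3) → $t4=M[100]=-3
or $t7, $t7, $t4 → $t7=13|(-3)=-3
add $t3, $t3, 4 → $t3=100+4=104
add $t5, $t5, 1 → $t5=5+1=6
cmp $t5, 8  (cmp 6,8)
blt top: taken
add $t7, $t7, 10 → $t7=(-3)+10=7
lw $t4, 0($t3) → $t4=M[104]=-5
or $t7, $t7, $t4 → $t7=7|(-5)=-1
add $t3, $t3, 4 → $t3=104+4=108
add $t5, $t5, 1 → $t5=6+1=7
cmp $t5, 8  (cmp 7,8)
blt top: taken
add $t7, $t7, 10 → $t7=(-1)+10=9
lw $t4, 0($t3) → $t4=M[108]=19
or $t7, $t7, $t4 → $t7=9|19=27
add $t3, $t3, 4 → $t3=108+4=112
add $t5, $t5, 1 → $t5=7+1=8
cmp $t5, 8  (cmp 8,8)
blt top: not taken
sw $t7, (104) → M[104]=27
halt.

27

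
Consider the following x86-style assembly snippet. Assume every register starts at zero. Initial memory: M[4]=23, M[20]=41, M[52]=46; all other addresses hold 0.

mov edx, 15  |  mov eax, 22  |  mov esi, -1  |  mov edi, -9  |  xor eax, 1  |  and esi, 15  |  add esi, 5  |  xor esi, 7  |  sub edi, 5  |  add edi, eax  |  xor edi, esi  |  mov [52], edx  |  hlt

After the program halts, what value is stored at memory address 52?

edx=15
eax=22
esi=-1
edi=-9
eax=22^1=23
esi=(-1)&15=15
esi=15+5=20
esi=20^7=19
edi=(-9)-5=-14
edi=(-14)+23=9
edi=9^19=26
mov [52], edx → M[52]=15
halt.

15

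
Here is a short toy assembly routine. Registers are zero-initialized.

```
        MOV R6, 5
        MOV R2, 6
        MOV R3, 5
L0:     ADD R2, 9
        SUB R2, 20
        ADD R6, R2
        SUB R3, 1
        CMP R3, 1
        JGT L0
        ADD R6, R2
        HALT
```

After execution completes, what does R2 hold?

R6=5
R2=6
R3=5
R2=6+9=15
R2=15-20=-5
R6=5+(-5)=0
R3=5-1=4
CMP R3, 1  (cmp 4,1)
JGT L0: taken
R2=(-5)+9=4
R2=4-20=-16
R6=0+(-16)=-16
R3=4-1=3
CMP R3, 1  (cmp 3,1)
JGT L0: taken
R2=(-16)+9=-7
R2=(-7)-20=-27
R6=(-16)+(-27)=-43
R3=3-1=2
CMP R3, 1  (cmp 2,1)
JGT L0: taken
R2=(-27)+9=-18
R2=(-18)-20=-38
R6=(-43)+(-38)=-81
R3=2-1=1
CMP R3, 1  (cmp 1,1)
JGT L0: not taken
R6=(-81)+(-38)=-119
halt.

-38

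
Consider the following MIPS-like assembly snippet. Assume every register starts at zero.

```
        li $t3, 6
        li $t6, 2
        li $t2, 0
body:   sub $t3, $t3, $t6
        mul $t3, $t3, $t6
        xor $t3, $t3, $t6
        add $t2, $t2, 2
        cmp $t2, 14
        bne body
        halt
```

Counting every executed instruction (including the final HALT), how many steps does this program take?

$t3=6
$t6=2
$t2=0
$t3=6-2=4
$t3=4*2=8
$t3=8^2=10
$t2=0+2=2
cmp $t2, 14  (cmp 2,14)
bne body: taken
$t3=10-2=8
$t3=8*2=16
$t3=16^2=18
$t2=2+2=4
cmp $t2, 14  (cmp 4,14)
bne body: taken
$t3=18-2=16
$t3=16*2=32
$t3=32^2=34
$t2=4+2=6
cmp $t2, 14  (cmp 6,14)
bne body: taken
$t3=34-2=32
$t3=32*2=64
$t3=64^2=66
$t2=6+2=8
cmp $t2, 14  (cmp 8,14)
bne body: taken
$t3=66-2=64
$t3=64*2=128
$t3=128^2=130
$t2=8+2=10
cmp $t2, 14  (cmp 10,14)
bne body: taken
$t3=130-2=128
$t3=128*2=256
$t3=256^2=258
$t2=10+2=12
cmp $t2, 14  (cmp 12,14)
bne body: taken
$t3=258-2=256
$t3=256*2=512
$t3=512^2=514
$t2=12+2=14
cmp $t2, 14  (cmp 14,14)
bne body: not taken
halt.
Total executed instructions: 46.

46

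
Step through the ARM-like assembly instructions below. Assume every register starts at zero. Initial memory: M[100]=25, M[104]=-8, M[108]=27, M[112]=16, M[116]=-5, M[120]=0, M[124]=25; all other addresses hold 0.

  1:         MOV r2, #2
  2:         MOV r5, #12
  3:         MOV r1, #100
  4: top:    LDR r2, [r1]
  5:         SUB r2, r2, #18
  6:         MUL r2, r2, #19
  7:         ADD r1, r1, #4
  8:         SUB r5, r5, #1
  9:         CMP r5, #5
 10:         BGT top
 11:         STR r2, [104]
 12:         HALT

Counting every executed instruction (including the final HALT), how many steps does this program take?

MOV r2, #2 → r2=2
MOV r5, #12 → r5=12
MOV r1, #100 → r1=100
LDR r2, [r1] → r2=M[100]=25
SUB r2, r2, #18 → r2=25-18=7
MUL r2, r2, #19 → r2=7*19=133
ADD r1, r1, #4 → r1=100+4=104
SUB r5, r5, #1 → r5=12-1=11
CMP r5, #5  (cmp 11,5)
BGT top: taken
LDR r2, [r1] → r2=M[104]=-8
SUB r2, r2, #18 → r2=(-8)-18=-26
MUL r2, r2, #19 → r2=(-26)*19=-494
ADD r1, r1, #4 → r1=104+4=108
SUB r5, r5, #1 → r5=11-1=10
CMP r5, #5  (cmp 10,5)
BGT top: taken
LDR r2, [r1] → r2=M[108]=27
SUB r2, r2, #18 → r2=27-18=9
MUL r2, r2, #19 → r2=9*19=171
ADD r1, r1, #4 → r1=108+4=112
SUB r5, r5, #1 → r5=10-1=9
CMP r5, #5  (cmp 9,5)
BGT top: taken
LDR r2, [r1] → r2=M[112]=16
SUB r2, r2, #18 → r2=16-18=-2
MUL r2, r2, #19 → r2=(-2)*19=-38
ADD r1, r1, #4 → r1=112+4=116
SUB r5, r5, #1 → r5=9-1=8
CMP r5, #5  (cmp 8,5)
BGT top: taken
LDR r2, [r1] → r2=M[116]=-5
SUB r2, r2, #18 → r2=(-5)-18=-23
MUL r2, r2, #19 → r2=(-23)*19=-437
ADD r1, r1, #4 → r1=116+4=120
SUB r5, r5, #1 → r5=8-1=7
CMP r5, #5  (cmp 7,5)
BGT top: taken
LDR r2, [r1] → r2=M[120]=0
SUB r2, r2, #18 → r2=0-18=-18
MUL r2, r2, #19 → r2=(-18)*19=-342
ADD r1, r1, #4 → r1=120+4=124
SUB r5, r5, #1 → r5=7-1=6
CMP r5, #5  (cmp 6,5)
BGT top: taken
LDR r2, [r1] → r2=M[124]=25
SUB r2, r2, #18 → r2=25-18=7
MUL r2, r2, #19 → r2=7*19=133
ADD r1, r1, #4 → r1=124+4=128
SUB r5, r5, #1 → r5=6-1=5
CMP r5, #5  (cmp 5,5)
BGT top: not taken
STR r2, [104] → M[104]=133
halt.
Total executed instructions: 54.

54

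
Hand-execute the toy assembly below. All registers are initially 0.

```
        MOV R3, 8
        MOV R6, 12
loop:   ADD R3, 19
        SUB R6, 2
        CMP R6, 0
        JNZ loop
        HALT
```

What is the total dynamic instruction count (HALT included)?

MOV R3, 8 → R3=8
MOV R6, 12 → R6=12
ADD R3, 19 → R3=8+19=27
SUB R6, 2 → R6=12-2=10
CMP R6, 0  (cmp 10,0)
JNZ loop: taken
ADD R3, 19 → R3=27+19=46
SUB R6, 2 → R6=10-2=8
CMP R6, 0  (cmp 8,0)
JNZ loop: taken
ADD R3, 19 → R3=46+19=65
SUB R6, 2 → R6=8-2=6
CMP R6, 0  (cmp 6,0)
JNZ loop: taken
ADD R3, 19 → R3=65+19=84
SUB R6, 2 → R6=6-2=4
CMP R6, 0  (cmp 4,0)
JNZ loop: taken
ADD R3, 19 → R3=84+19=103
SUB R6, 2 → R6=4-2=2
CMP R6, 0  (cmp 2,0)
JNZ loop: taken
ADD R3, 19 → R3=103+19=122
SUB R6, 2 → R6=2-2=0
CMP R6, 0  (cmp 0,0)
JNZ loop: not taken
halt.
Total executed instructions: 27.

27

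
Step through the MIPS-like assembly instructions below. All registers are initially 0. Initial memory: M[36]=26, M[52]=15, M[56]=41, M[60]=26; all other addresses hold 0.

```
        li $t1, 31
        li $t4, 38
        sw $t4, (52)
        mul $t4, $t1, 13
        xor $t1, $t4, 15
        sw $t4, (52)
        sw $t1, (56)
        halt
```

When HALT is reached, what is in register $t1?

412

li $t1, 31 → $t1=31
li $t4, 38 → $t4=38
sw $t4, (52) → M[52]=38
mul $t4, $t1, 13 → $t4=31*13=403
xor $t1, $t4, 15 → $t1=403^15=412
sw $t4, (52) → M[52]=403
sw $t1, (56) → M[56]=412
halt.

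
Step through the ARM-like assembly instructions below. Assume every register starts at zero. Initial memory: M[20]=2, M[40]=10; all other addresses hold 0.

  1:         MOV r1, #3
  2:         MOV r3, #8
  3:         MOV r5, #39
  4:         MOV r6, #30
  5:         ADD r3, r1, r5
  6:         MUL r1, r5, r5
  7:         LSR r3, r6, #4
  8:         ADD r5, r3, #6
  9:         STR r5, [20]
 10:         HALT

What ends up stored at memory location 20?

after MOV r1, #3: r1=3
after MOV r3, #8: r3=8
after MOV r5, #39: r5=39
after MOV r6, #30: r6=30
after ADD r3, r1, r5: r3=3+39=42
after MUL r1, r5, r5: r1=39*39=1521
after LSR r3, r6, #4: r3=30>>4=1
after ADD r5, r3, #6: r5=1+6=7
STR r5, [20] → M[20]=7
halt.

7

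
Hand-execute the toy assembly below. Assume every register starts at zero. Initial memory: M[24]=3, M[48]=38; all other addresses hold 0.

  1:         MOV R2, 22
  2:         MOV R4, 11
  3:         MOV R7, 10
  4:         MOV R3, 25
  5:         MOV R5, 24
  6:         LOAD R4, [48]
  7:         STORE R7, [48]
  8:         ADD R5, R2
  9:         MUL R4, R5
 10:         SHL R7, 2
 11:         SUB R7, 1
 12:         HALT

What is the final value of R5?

MOV R2, 22 → R2=22
MOV R4, 11 → R4=11
MOV R7, 10 → R7=10
MOV R3, 25 → R3=25
MOV R5, 24 → R5=24
LOAD R4, [48] → R4=M[48]=38
STORE R7, [48] → M[48]=10
ADD R5, R2 → R5=24+22=46
MUL R4, R5 → R4=38*46=1748
SHL R7, 2 → R7=10<<2=40
SUB R7, 1 → R7=40-1=39
halt.

46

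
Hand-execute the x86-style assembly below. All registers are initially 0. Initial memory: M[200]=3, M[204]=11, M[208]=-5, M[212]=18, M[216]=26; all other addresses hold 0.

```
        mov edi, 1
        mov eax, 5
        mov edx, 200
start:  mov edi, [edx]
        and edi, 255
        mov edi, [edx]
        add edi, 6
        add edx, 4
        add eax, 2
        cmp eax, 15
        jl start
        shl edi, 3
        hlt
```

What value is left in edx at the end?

mov edi, 1 → edi=1
mov eax, 5 → eax=5
mov edx, 200 → edx=200
mov edi, [edx] → edi=M[200]=3
and edi, 255 → edi=3&255=3
mov edi, [edx] → edi=M[200]=3
add edi, 6 → edi=3+6=9
add edx, 4 → edx=200+4=204
add eax, 2 → eax=5+2=7
cmp eax, 15  (cmp 7,15)
jl start: taken
mov edi, [edx] → edi=M[204]=11
and edi, 255 → edi=11&255=11
mov edi, [edx] → edi=M[204]=11
add edi, 6 → edi=11+6=17
add edx, 4 → edx=204+4=208
add eax, 2 → eax=7+2=9
cmp eax, 15  (cmp 9,15)
jl start: taken
mov edi, [edx] → edi=M[208]=-5
and edi, 255 → edi=(-5)&255=251
mov edi, [edx] → edi=M[208]=-5
add edi, 6 → edi=(-5)+6=1
add edx, 4 → edx=208+4=212
add eax, 2 → eax=9+2=11
cmp eax, 15  (cmp 11,15)
jl start: taken
mov edi, [edx] → edi=M[212]=18
and edi, 255 → edi=18&255=18
mov edi, [edx] → edi=M[212]=18
add edi, 6 → edi=18+6=24
add edx, 4 → edx=212+4=216
add eax, 2 → eax=11+2=13
cmp eax, 15  (cmp 13,15)
jl start: taken
mov edi, [edx] → edi=M[216]=26
and edi, 255 → edi=26&255=26
mov edi, [edx] → edi=M[216]=26
add edi, 6 → edi=26+6=32
add edx, 4 → edx=216+4=220
add eax, 2 → eax=13+2=15
cmp eax, 15  (cmp 15,15)
jl start: not taken
shl edi, 3 → edi=32<<3=256
halt.

220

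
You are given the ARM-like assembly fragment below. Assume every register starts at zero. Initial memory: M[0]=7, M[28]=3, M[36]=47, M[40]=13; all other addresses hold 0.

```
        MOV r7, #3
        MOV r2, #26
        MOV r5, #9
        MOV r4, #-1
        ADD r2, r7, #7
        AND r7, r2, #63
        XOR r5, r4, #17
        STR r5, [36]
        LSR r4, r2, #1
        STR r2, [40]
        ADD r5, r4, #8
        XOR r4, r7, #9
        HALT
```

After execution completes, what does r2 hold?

after MOV r7, #3: r7=3
after MOV r2, #26: r2=26
after MOV r5, #9: r5=9
after MOV r4, #-1: r4=-1
after ADD r2, r7, #7: r2=3+7=10
after AND r7, r2, #63: r7=10&63=10
after XOR r5, r4, #17: r5=(-1)^17=-18
STR r5, [36] → M[36]=-18
after LSR r4, r2, #1: r4=10>>1=5
STR r2, [40] → M[40]=10
after ADD r5, r4, #8: r5=5+8=13
after XOR r4, r7, #9: r4=10^9=3
halt.

10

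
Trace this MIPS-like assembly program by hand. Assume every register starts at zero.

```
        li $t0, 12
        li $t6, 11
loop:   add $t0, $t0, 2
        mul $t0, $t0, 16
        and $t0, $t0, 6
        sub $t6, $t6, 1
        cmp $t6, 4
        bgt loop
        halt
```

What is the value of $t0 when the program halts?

0

$t0=12
$t6=11
$t0=12+2=14
$t0=14*16=224
$t0=224&6=0
$t6=11-1=10
cmp $t6, 4  (cmp 10,4)
bgt loop: taken
$t0=0+2=2
$t0=2*16=32
$t0=32&6=0
$t6=10-1=9
cmp $t6, 4  (cmp 9,4)
bgt loop: taken
$t0=0+2=2
$t0=2*16=32
$t0=32&6=0
$t6=9-1=8
cmp $t6, 4  (cmp 8,4)
bgt loop: taken
$t0=0+2=2
$t0=2*16=32
$t0=32&6=0
$t6=8-1=7
cmp $t6, 4  (cmp 7,4)
bgt loop: taken
$t0=0+2=2
$t0=2*16=32
$t0=32&6=0
$t6=7-1=6
cmp $t6, 4  (cmp 6,4)
bgt loop: taken
$t0=0+2=2
$t0=2*16=32
$t0=32&6=0
$t6=6-1=5
cmp $t6, 4  (cmp 5,4)
bgt loop: taken
$t0=0+2=2
$t0=2*16=32
$t0=32&6=0
$t6=5-1=4
cmp $t6, 4  (cmp 4,4)
bgt loop: not taken
halt.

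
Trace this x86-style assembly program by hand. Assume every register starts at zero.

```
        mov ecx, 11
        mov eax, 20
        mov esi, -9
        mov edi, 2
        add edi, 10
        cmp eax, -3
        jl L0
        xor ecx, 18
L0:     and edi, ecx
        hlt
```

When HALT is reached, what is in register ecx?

after mov ecx, 11: ecx=11
after mov eax, 20: eax=20
after mov esi, -9: esi=-9
after mov edi, 2: edi=2
after add edi, 10: edi=2+10=12
cmp eax, -3  (cmp 20,-3)
jl L0: not taken
after xor ecx, 18: ecx=11^18=25
after and edi, ecx: edi=12&25=8
halt.

25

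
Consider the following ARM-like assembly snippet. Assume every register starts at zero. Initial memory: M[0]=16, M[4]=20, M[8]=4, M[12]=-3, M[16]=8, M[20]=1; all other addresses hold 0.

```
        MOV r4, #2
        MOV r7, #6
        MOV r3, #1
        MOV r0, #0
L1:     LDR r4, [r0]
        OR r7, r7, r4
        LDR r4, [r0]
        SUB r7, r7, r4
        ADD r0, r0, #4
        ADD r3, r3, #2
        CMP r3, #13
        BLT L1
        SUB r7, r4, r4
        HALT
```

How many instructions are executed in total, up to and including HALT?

r4=2
r7=6
r3=1
r0=0
r4=M[0]=16
r7=6|16=22
r4=M[0]=16
r7=22-16=6
r0=0+4=4
r3=1+2=3
CMP r3, #13  (cmp 3,13)
BLT L1: taken
r4=M[4]=20
r7=6|20=22
r4=M[4]=20
r7=22-20=2
r0=4+4=8
r3=3+2=5
CMP r3, #13  (cmp 5,13)
BLT L1: taken
r4=M[8]=4
r7=2|4=6
r4=M[8]=4
r7=6-4=2
r0=8+4=12
r3=5+2=7
CMP r3, #13  (cmp 7,13)
BLT L1: taken
r4=M[12]=-3
r7=2|(-3)=-1
r4=M[12]=-3
r7=(-1)-(-3)=2
r0=12+4=16
r3=7+2=9
CMP r3, #13  (cmp 9,13)
BLT L1: taken
r4=M[16]=8
r7=2|8=10
r4=M[16]=8
r7=10-8=2
r0=16+4=20
r3=9+2=11
CMP r3, #13  (cmp 11,13)
BLT L1: taken
r4=M[20]=1
r7=2|1=3
r4=M[20]=1
r7=3-1=2
r0=20+4=24
r3=11+2=13
CMP r3, #13  (cmp 13,13)
BLT L1: not taken
r7=1-1=0
halt.
Total executed instructions: 54.

54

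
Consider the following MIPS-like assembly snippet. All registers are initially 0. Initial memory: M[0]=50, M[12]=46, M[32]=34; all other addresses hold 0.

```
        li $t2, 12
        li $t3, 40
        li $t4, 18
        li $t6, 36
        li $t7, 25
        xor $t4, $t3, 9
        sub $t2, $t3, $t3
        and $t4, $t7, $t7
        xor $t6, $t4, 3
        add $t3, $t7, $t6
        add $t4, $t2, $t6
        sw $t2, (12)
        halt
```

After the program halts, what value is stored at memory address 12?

0

$t2=12
$t3=40
$t4=18
$t6=36
$t7=25
$t4=40^9=33
$t2=40-40=0
$t4=25&25=25
$t6=25^3=26
$t3=25+26=51
$t4=0+26=26
sw $t2, (12) → M[12]=0
halt.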